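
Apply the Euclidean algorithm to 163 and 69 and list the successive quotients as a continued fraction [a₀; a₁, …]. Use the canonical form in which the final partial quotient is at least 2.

⌊163/69⌋ = 2, remainder 25
⌊69/25⌋ = 2, remainder 19
⌊25/19⌋ = 1, remainder 6
⌊19/6⌋ = 3, remainder 1
⌊6/1⌋ = 6, remainder 0

[2; 2, 1, 3, 6]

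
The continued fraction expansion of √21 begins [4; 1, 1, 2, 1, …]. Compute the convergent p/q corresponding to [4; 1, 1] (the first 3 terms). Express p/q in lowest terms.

a_0 = 4: 4/1
a_1 = 1: 5/1
a_2 = 1: 9/2

9/2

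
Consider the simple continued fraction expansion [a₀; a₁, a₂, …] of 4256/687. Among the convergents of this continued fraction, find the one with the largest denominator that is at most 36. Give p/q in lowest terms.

a_0 = 6: 6/1  (≤ bound)
a_1 = 5: 31/5  (≤ bound)
a_2 = 7: 223/36  (≤ bound)
a_3 = 1: 254/41  (> 36, stop)

223/36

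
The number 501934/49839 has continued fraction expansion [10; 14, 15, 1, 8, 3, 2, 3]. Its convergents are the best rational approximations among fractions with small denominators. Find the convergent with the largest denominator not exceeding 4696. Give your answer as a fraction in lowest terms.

a_0 = 10: 10/1  (≤ bound)
a_1 = 14: 141/14  (≤ bound)
a_2 = 15: 2125/211  (≤ bound)
a_3 = 1: 2266/225  (≤ bound)
a_4 = 8: 20253/2011  (≤ bound)
a_5 = 3: 63025/6258  (> 4696, stop)

20253/2011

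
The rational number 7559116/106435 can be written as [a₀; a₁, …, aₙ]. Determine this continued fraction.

[71; 47, 1, 2, 2, 2, 2, 54]

⌊7559116/106435⌋ = 71, remainder 2231
⌊106435/2231⌋ = 47, remainder 1578
⌊2231/1578⌋ = 1, remainder 653
⌊1578/653⌋ = 2, remainder 272
⌊653/272⌋ = 2, remainder 109
⌊272/109⌋ = 2, remainder 54
⌊109/54⌋ = 2, remainder 1
⌊54/1⌋ = 54, remainder 0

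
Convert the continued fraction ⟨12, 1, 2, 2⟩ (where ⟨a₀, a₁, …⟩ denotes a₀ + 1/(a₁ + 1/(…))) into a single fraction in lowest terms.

Use the convergent recurrence hₖ = aₖ·hₖ₋₁ + hₖ₋₂ (and likewise for the denominators kₖ):
a_0 = 12: 12/1
a_1 = 1: 13/1
a_2 = 2: 38/3
a_3 = 2: 89/7

89/7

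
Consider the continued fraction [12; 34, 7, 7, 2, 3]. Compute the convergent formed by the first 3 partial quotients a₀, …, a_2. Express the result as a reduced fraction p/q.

2875/239

Start with 7.
34 + 1/(7/1) = 34 + 1/7 = 239/7
12 + 1/(239/7) = 12 + 7/239 = 2875/239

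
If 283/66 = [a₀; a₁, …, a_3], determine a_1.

3

Run the Euclidean algorithm, recording each quotient:
283 = 4·66 + 19, so a_0 = 4
66 = 3·19 + 9, so a_1 = 3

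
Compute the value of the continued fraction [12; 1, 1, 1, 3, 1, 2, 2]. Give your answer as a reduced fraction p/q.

a_0 = 12: 12/1
a_1 = 1: 13/1
a_2 = 1: 25/2
a_3 = 1: 38/3
a_4 = 3: 139/11
a_5 = 1: 177/14
a_6 = 2: 493/39
a_7 = 2: 1163/92

1163/92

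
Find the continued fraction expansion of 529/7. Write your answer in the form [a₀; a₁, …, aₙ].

Run the Euclidean algorithm, recording each quotient:
⌊529/7⌋ = 75, remainder 4
⌊7/4⌋ = 1, remainder 3
⌊4/3⌋ = 1, remainder 1
⌊3/1⌋ = 3, remainder 0

[75; 1, 1, 3]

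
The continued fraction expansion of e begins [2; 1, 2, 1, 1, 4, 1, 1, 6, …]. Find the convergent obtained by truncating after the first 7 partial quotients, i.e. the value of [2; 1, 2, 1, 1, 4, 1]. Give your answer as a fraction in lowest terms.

106/39

Starting at the tail and folding back:
Start with 1.
4 + 1/(1/1) = 4 + 1/1 = 5/1
1 + 1/(5/1) = 1 + 1/5 = 6/5
1 + 1/(6/5) = 1 + 5/6 = 11/6
2 + 1/(11/6) = 2 + 6/11 = 28/11
1 + 1/(28/11) = 1 + 11/28 = 39/28
2 + 1/(39/28) = 2 + 28/39 = 106/39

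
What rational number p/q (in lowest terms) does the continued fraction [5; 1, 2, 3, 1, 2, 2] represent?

Start with 2.
2 + 1/(2/1) = 2 + 1/2 = 5/2
1 + 1/(5/2) = 1 + 2/5 = 7/5
3 + 1/(7/5) = 3 + 5/7 = 26/7
2 + 1/(26/7) = 2 + 7/26 = 59/26
1 + 1/(59/26) = 1 + 26/59 = 85/59
5 + 1/(85/59) = 5 + 59/85 = 484/85

484/85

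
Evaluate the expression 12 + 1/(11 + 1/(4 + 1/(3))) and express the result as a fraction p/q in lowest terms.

1765/146

Work from the innermost term outward:
Start with 3.
4 + 1/(3/1) = 4 + 1/3 = 13/3
11 + 1/(13/3) = 11 + 3/13 = 146/13
12 + 1/(146/13) = 12 + 13/146 = 1765/146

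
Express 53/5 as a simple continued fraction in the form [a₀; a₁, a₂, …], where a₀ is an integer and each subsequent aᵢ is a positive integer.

[10; 1, 1, 2]

53 = 10·5 + 3, so a_0 = 10
5 = 1·3 + 2, so a_1 = 1
3 = 1·2 + 1, so a_2 = 1
2 = 2·1 + 0, so a_3 = 2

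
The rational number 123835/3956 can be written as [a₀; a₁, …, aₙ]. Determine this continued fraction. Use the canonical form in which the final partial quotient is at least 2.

[31; 3, 3, 2, 1, 16, 2, 3]

123835 = 31·3956 + 1199, so a_0 = 31
3956 = 3·1199 + 359, so a_1 = 3
1199 = 3·359 + 122, so a_2 = 3
359 = 2·122 + 115, so a_3 = 2
122 = 1·115 + 7, so a_4 = 1
115 = 16·7 + 3, so a_5 = 16
7 = 2·3 + 1, so a_6 = 2
3 = 3·1 + 0, so a_7 = 3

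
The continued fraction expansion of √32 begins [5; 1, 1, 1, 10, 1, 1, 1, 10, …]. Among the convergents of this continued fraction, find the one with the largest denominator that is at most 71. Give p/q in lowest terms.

379/67

List convergents until the denominator exceeds the bound:
a_0 = 5: 5/1  (≤ bound)
a_1 = 1: 6/1  (≤ bound)
a_2 = 1: 11/2  (≤ bound)
a_3 = 1: 17/3  (≤ bound)
a_4 = 10: 181/32  (≤ bound)
a_5 = 1: 198/35  (≤ bound)
a_6 = 1: 379/67  (≤ bound)
a_7 = 1: 577/102  (> 71, stop)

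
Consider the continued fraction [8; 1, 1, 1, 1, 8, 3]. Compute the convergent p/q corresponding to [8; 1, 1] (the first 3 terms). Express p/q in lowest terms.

Work from the innermost term outward:
Start with 1.
1 + 1/(1/1) = 1 + 1/1 = 2/1
8 + 1/(2/1) = 8 + 1/2 = 17/2

17/2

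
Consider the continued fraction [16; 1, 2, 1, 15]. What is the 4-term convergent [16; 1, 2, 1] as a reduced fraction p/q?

Work from the innermost term outward:
Start with 1.
2 + 1/(1/1) = 2 + 1/1 = 3/1
1 + 1/(3/1) = 1 + 1/3 = 4/3
16 + 1/(4/3) = 16 + 3/4 = 67/4

67/4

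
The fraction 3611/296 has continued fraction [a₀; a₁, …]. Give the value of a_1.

5

Repeatedly divide and take the remainder:
⌊3611/296⌋ = 12, remainder 59
⌊296/59⌋ = 5, remainder 1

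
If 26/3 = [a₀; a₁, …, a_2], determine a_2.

2

Apply division with remainder until the remainder is 0:
26 = 8·3 + 2, so a_0 = 8
3 = 1·2 + 1, so a_1 = 1
2 = 2·1 + 0, so a_2 = 2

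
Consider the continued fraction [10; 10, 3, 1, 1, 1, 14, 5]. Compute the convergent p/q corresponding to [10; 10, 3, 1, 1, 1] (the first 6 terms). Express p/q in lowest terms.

1141/113

a_0 = 10: 10/1
a_1 = 10: 101/10
a_2 = 3: 313/31
a_3 = 1: 414/41
a_4 = 1: 727/72
a_5 = 1: 1141/113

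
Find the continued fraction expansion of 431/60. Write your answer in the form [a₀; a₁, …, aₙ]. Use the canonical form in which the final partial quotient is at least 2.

[7; 5, 2, 5]

Repeatedly divide and take the remainder:
⌊431/60⌋ = 7, remainder 11
⌊60/11⌋ = 5, remainder 5
⌊11/5⌋ = 2, remainder 1
⌊5/1⌋ = 5, remainder 0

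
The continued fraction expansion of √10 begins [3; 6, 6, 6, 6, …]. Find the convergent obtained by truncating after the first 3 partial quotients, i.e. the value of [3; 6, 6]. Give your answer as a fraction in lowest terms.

117/37

Starting at the tail and folding back:
Start with 6.
6 + 1/(6/1) = 6 + 1/6 = 37/6
3 + 1/(37/6) = 3 + 6/37 = 117/37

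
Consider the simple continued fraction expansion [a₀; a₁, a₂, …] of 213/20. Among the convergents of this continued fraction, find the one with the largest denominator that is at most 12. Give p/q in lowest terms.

List convergents until the denominator exceeds the bound:
a_0 = 10: 10/1  (≤ bound)
a_1 = 1: 11/1  (≤ bound)
a_2 = 1: 21/2  (≤ bound)
a_3 = 1: 32/3  (≤ bound)
a_4 = 6: 213/20  (> 12, stop)

32/3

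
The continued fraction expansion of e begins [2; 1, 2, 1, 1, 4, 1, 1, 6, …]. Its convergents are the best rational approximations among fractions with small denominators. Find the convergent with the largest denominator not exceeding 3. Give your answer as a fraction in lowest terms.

List convergents until the denominator exceeds the bound:
a_0 = 2: 2/1  (≤ bound)
a_1 = 1: 3/1  (≤ bound)
a_2 = 2: 8/3  (≤ bound)
a_3 = 1: 11/4  (> 3, stop)

8/3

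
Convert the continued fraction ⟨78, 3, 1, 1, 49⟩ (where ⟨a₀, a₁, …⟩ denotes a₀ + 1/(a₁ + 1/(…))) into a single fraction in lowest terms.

Start with 49.
1 + 1/(49/1) = 1 + 1/49 = 50/49
1 + 1/(50/49) = 1 + 49/50 = 99/50
3 + 1/(99/50) = 3 + 50/99 = 347/99
78 + 1/(347/99) = 78 + 99/347 = 27165/347

27165/347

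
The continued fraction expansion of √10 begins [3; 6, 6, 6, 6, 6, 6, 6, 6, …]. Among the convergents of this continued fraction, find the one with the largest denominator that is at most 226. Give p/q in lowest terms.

117/37

List convergents until the denominator exceeds the bound:
a_0 = 3: 3/1  (≤ bound)
a_1 = 6: 19/6  (≤ bound)
a_2 = 6: 117/37  (≤ bound)
a_3 = 6: 721/228  (> 226, stop)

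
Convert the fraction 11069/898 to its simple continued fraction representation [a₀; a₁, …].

11069 ÷ 898 → quotient 12, remainder 293
898 ÷ 293 → quotient 3, remainder 19
293 ÷ 19 → quotient 15, remainder 8
19 ÷ 8 → quotient 2, remainder 3
8 ÷ 3 → quotient 2, remainder 2
3 ÷ 2 → quotient 1, remainder 1
2 ÷ 1 → quotient 2, remainder 0

[12; 3, 15, 2, 2, 1, 2]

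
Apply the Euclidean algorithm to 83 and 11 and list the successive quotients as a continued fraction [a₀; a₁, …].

[7; 1, 1, 5]

Run the Euclidean algorithm, recording each quotient:
83 ÷ 11 → quotient 7, remainder 6
11 ÷ 6 → quotient 1, remainder 5
6 ÷ 5 → quotient 1, remainder 1
5 ÷ 1 → quotient 5, remainder 0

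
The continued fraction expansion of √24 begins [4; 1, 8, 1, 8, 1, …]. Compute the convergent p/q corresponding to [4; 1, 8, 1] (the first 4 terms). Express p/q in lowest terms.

a_0 = 4: 4/1
a_1 = 1: 5/1
a_2 = 8: 44/9
a_3 = 1: 49/10

49/10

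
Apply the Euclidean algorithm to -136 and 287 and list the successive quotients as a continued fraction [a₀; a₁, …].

-136 = -1·287 + 151, so a_0 = -1
287 = 1·151 + 136, so a_1 = 1
151 = 1·136 + 15, so a_2 = 1
136 = 9·15 + 1, so a_3 = 9
15 = 15·1 + 0, so a_4 = 15

[-1; 1, 1, 9, 15]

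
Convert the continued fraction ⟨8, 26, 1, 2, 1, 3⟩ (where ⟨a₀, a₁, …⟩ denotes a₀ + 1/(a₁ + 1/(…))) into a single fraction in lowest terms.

a_0 = 8: 8/1
a_1 = 26: 209/26
a_2 = 1: 217/27
a_3 = 2: 643/80
a_4 = 1: 860/107
a_5 = 3: 3223/401

3223/401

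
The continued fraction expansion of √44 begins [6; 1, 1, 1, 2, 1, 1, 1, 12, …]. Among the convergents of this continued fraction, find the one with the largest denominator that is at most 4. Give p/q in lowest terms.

List convergents until the denominator exceeds the bound:
a_0 = 6: 6/1  (≤ bound)
a_1 = 1: 7/1  (≤ bound)
a_2 = 1: 13/2  (≤ bound)
a_3 = 1: 20/3  (≤ bound)
a_4 = 2: 53/8  (> 4, stop)

20/3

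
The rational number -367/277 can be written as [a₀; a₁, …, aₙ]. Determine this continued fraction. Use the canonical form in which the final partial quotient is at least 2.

[-2; 1, 2, 12, 1, 6]

Run the Euclidean algorithm, recording each quotient:
-367 = -2·277 + 187, so a_0 = -2
277 = 1·187 + 90, so a_1 = 1
187 = 2·90 + 7, so a_2 = 2
90 = 12·7 + 6, so a_3 = 12
7 = 1·6 + 1, so a_4 = 1
6 = 6·1 + 0, so a_5 = 6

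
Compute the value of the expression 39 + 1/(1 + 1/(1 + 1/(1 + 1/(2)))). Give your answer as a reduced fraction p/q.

Start with 2.
1 + 1/(2/1) = 1 + 1/2 = 3/2
1 + 1/(3/2) = 1 + 2/3 = 5/3
1 + 1/(5/3) = 1 + 3/5 = 8/5
39 + 1/(8/5) = 39 + 5/8 = 317/8

317/8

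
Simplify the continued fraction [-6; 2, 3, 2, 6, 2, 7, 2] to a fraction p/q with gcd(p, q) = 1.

Build up convergents one term at a time:
a_0 = -6: -6/1
a_1 = 2: -11/2
a_2 = 3: -39/7
a_3 = 2: -89/16
a_4 = 6: -573/103
a_5 = 2: -1235/222
a_6 = 7: -9218/1657
a_7 = 2: -19671/3536

-19671/3536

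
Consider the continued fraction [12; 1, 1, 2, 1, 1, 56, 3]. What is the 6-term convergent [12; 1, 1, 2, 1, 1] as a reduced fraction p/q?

151/12

Start with 1.
1 + 1/(1/1) = 1 + 1/1 = 2/1
2 + 1/(2/1) = 2 + 1/2 = 5/2
1 + 1/(5/2) = 1 + 2/5 = 7/5
1 + 1/(7/5) = 1 + 5/7 = 12/7
12 + 1/(12/7) = 12 + 7/12 = 151/12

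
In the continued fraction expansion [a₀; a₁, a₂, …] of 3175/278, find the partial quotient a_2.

2

3175 ÷ 278 → quotient 11, remainder 117
278 ÷ 117 → quotient 2, remainder 44
117 ÷ 44 → quotient 2, remainder 29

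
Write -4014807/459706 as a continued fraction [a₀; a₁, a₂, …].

[-9; 3, 1, 3, 49, 4, 10, 15]

-4014807 ÷ 459706 → quotient -9, remainder 122547
459706 ÷ 122547 → quotient 3, remainder 92065
122547 ÷ 92065 → quotient 1, remainder 30482
92065 ÷ 30482 → quotient 3, remainder 619
30482 ÷ 619 → quotient 49, remainder 151
619 ÷ 151 → quotient 4, remainder 15
151 ÷ 15 → quotient 10, remainder 1
15 ÷ 1 → quotient 15, remainder 0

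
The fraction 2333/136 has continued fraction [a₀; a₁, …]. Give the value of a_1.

6

⌊2333/136⌋ = 17, remainder 21
⌊136/21⌋ = 6, remainder 10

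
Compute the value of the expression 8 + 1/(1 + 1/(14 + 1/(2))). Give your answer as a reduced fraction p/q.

277/31

a_0 = 8: 8/1
a_1 = 1: 9/1
a_2 = 14: 134/15
a_3 = 2: 277/31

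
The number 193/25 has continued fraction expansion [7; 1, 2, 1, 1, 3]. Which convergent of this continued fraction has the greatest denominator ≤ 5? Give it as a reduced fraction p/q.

a_0 = 7: 7/1  (≤ bound)
a_1 = 1: 8/1  (≤ bound)
a_2 = 2: 23/3  (≤ bound)
a_3 = 1: 31/4  (≤ bound)
a_4 = 1: 54/7  (> 5, stop)

31/4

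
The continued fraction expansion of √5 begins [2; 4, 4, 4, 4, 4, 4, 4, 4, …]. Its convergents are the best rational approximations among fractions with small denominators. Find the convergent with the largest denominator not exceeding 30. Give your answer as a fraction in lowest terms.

38/17

a_0 = 2: 2/1  (≤ bound)
a_1 = 4: 9/4  (≤ bound)
a_2 = 4: 38/17  (≤ bound)
a_3 = 4: 161/72  (> 30, stop)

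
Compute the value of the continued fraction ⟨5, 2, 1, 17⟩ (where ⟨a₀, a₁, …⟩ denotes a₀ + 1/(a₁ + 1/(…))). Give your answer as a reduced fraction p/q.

283/53

Work from the innermost term outward:
Start with 17.
1 + 1/(17/1) = 1 + 1/17 = 18/17
2 + 1/(18/17) = 2 + 17/18 = 53/18
5 + 1/(53/18) = 5 + 18/53 = 283/53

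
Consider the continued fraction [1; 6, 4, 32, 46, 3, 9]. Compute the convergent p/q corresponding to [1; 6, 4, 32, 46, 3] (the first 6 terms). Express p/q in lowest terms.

Starting at the tail and folding back:
Start with 3.
46 + 1/(3/1) = 46 + 1/3 = 139/3
32 + 1/(139/3) = 32 + 3/139 = 4451/139
4 + 1/(4451/139) = 4 + 139/4451 = 17943/4451
6 + 1/(17943/4451) = 6 + 4451/17943 = 112109/17943
1 + 1/(112109/17943) = 1 + 17943/112109 = 130052/112109

130052/112109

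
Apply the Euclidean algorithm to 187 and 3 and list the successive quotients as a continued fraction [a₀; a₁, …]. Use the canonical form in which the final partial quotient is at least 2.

[62; 3]

187 ÷ 3 → quotient 62, remainder 1
3 ÷ 1 → quotient 3, remainder 0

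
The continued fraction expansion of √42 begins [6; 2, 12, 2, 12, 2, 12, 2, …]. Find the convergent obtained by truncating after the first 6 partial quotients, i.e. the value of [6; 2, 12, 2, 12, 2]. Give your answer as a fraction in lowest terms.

8749/1350

Work from the innermost term outward:
Start with 2.
12 + 1/(2/1) = 12 + 1/2 = 25/2
2 + 1/(25/2) = 2 + 2/25 = 52/25
12 + 1/(52/25) = 12 + 25/52 = 649/52
2 + 1/(649/52) = 2 + 52/649 = 1350/649
6 + 1/(1350/649) = 6 + 649/1350 = 8749/1350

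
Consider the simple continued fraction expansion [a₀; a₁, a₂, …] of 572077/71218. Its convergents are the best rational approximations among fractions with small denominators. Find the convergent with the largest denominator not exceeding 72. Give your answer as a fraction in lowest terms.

490/61

a_0 = 8: 8/1  (≤ bound)
a_1 = 30: 241/30  (≤ bound)
a_2 = 1: 249/31  (≤ bound)
a_3 = 1: 490/61  (≤ bound)
a_4 = 8: 4169/519  (> 72, stop)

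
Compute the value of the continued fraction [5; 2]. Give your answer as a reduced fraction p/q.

11/2

a_0 = 5: 5/1
a_1 = 2: 11/2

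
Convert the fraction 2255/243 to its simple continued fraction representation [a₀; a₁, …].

Repeatedly divide and take the remainder:
⌊2255/243⌋ = 9, remainder 68
⌊243/68⌋ = 3, remainder 39
⌊68/39⌋ = 1, remainder 29
⌊39/29⌋ = 1, remainder 10
⌊29/10⌋ = 2, remainder 9
⌊10/9⌋ = 1, remainder 1
⌊9/1⌋ = 9, remainder 0

[9; 3, 1, 1, 2, 1, 9]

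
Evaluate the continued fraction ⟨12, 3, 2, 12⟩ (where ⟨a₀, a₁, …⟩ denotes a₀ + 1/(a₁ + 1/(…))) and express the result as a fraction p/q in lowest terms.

1069/87

Start with 12.
2 + 1/(12/1) = 2 + 1/12 = 25/12
3 + 1/(25/12) = 3 + 12/25 = 87/25
12 + 1/(87/25) = 12 + 25/87 = 1069/87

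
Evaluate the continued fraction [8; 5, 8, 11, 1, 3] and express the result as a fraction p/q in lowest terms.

15956/1947

Work from the innermost term outward:
Start with 3.
1 + 1/(3/1) = 1 + 1/3 = 4/3
11 + 1/(4/3) = 11 + 3/4 = 47/4
8 + 1/(47/4) = 8 + 4/47 = 380/47
5 + 1/(380/47) = 5 + 47/380 = 1947/380
8 + 1/(1947/380) = 8 + 380/1947 = 15956/1947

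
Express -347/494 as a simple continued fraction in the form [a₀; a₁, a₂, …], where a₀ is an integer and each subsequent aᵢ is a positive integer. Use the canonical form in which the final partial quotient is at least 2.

Repeatedly divide and take the remainder:
-347 = -1·494 + 147, so a_0 = -1
494 = 3·147 + 53, so a_1 = 3
147 = 2·53 + 41, so a_2 = 2
53 = 1·41 + 12, so a_3 = 1
41 = 3·12 + 5, so a_4 = 3
12 = 2·5 + 2, so a_5 = 2
5 = 2·2 + 1, so a_6 = 2
2 = 2·1 + 0, so a_7 = 2

[-1; 3, 2, 1, 3, 2, 2, 2]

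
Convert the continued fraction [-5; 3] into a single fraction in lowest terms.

-14/3

a_0 = -5: -5/1
a_1 = 3: -14/3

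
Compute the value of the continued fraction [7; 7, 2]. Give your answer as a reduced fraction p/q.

Start with 2.
7 + 1/(2/1) = 7 + 1/2 = 15/2
7 + 1/(15/2) = 7 + 2/15 = 107/15

107/15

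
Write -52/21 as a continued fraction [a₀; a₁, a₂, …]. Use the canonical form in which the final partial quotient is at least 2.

[-3; 1, 1, 10]

⌊-52/21⌋ = -3, remainder 11
⌊21/11⌋ = 1, remainder 10
⌊11/10⌋ = 1, remainder 1
⌊10/1⌋ = 10, remainder 0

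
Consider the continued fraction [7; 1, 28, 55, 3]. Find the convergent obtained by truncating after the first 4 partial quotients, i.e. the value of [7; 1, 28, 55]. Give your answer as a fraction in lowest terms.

12713/1596

Start with 55.
28 + 1/(55/1) = 28 + 1/55 = 1541/55
1 + 1/(1541/55) = 1 + 55/1541 = 1596/1541
7 + 1/(1596/1541) = 7 + 1541/1596 = 12713/1596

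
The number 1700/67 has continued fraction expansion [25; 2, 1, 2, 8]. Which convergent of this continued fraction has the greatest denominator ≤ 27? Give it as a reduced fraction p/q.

203/8

a_0 = 25: 25/1  (≤ bound)
a_1 = 2: 51/2  (≤ bound)
a_2 = 1: 76/3  (≤ bound)
a_3 = 2: 203/8  (≤ bound)
a_4 = 8: 1700/67  (> 27, stop)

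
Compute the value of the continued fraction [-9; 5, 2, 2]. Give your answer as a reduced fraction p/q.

a_0 = -9: -9/1
a_1 = 5: -44/5
a_2 = 2: -97/11
a_3 = 2: -238/27

-238/27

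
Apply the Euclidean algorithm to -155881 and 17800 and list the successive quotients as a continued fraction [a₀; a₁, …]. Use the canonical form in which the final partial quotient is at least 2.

[-9; 4, 8, 4, 7, 1, 15]

-155881 = -9·17800 + 4319, so a_0 = -9
17800 = 4·4319 + 524, so a_1 = 4
4319 = 8·524 + 127, so a_2 = 8
524 = 4·127 + 16, so a_3 = 4
127 = 7·16 + 15, so a_4 = 7
16 = 1·15 + 1, so a_5 = 1
15 = 15·1 + 0, so a_6 = 15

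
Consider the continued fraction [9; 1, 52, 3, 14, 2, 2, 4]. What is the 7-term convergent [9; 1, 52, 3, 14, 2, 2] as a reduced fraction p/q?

Use the convergent recurrence hₖ = aₖ·hₖ₋₁ + hₖ₋₂ (and likewise for the denominators kₖ):
a_0 = 9: 9/1
a_1 = 1: 10/1
a_2 = 52: 529/53
a_3 = 3: 1597/160
a_4 = 14: 22887/2293
a_5 = 2: 47371/4746
a_6 = 2: 117629/11785

117629/11785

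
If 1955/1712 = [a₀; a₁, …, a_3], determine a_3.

Repeatedly divide and take the remainder:
⌊1955/1712⌋ = 1, remainder 243
⌊1712/243⌋ = 7, remainder 11
⌊243/11⌋ = 22, remainder 1
⌊11/1⌋ = 11, remainder 0

11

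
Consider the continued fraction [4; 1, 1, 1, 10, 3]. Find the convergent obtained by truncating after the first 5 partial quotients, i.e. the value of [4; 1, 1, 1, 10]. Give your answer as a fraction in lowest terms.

Compute successive convergents:
a_0 = 4: 4/1
a_1 = 1: 5/1
a_2 = 1: 9/2
a_3 = 1: 14/3
a_4 = 10: 149/32

149/32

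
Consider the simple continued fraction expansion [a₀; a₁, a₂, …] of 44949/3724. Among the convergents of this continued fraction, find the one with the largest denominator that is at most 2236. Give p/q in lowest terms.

a_0 = 12: 12/1  (≤ bound)
a_1 = 14: 169/14  (≤ bound)
a_2 = 3: 519/43  (≤ bound)
a_3 = 1: 688/57  (≤ bound)
a_4 = 2: 1895/157  (≤ bound)
a_5 = 1: 2583/214  (≤ bound)
a_6 = 2: 7061/585  (≤ bound)
a_7 = 6: 44949/3724  (> 2236, stop)

7061/585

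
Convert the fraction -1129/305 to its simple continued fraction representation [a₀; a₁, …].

[-4; 3, 2, 1, 5, 2, 2]

Run the Euclidean algorithm, recording each quotient:
-1129 ÷ 305 → quotient -4, remainder 91
305 ÷ 91 → quotient 3, remainder 32
91 ÷ 32 → quotient 2, remainder 27
32 ÷ 27 → quotient 1, remainder 5
27 ÷ 5 → quotient 5, remainder 2
5 ÷ 2 → quotient 2, remainder 1
2 ÷ 1 → quotient 2, remainder 0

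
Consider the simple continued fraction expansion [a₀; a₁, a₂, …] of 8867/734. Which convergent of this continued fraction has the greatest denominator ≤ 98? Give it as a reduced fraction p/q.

a_0 = 12: 12/1  (≤ bound)
a_1 = 12: 145/12  (≤ bound)
a_2 = 2: 302/25  (≤ bound)
a_3 = 3: 1051/87  (≤ bound)
a_4 = 1: 1353/112  (> 98, stop)

1051/87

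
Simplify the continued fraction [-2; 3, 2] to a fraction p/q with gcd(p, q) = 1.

Starting at the tail and folding back:
Start with 2.
3 + 1/(2/1) = 3 + 1/2 = 7/2
-2 + 1/(7/2) = -2 + 2/7 = -12/7

-12/7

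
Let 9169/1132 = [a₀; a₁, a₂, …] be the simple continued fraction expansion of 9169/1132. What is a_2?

9169 ÷ 1132 → quotient 8, remainder 113
1132 ÷ 113 → quotient 10, remainder 2
113 ÷ 2 → quotient 56, remainder 1

56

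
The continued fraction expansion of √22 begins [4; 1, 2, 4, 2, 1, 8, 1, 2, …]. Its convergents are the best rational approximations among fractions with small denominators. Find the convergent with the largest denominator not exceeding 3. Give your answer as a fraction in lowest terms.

14/3

a_0 = 4: 4/1  (≤ bound)
a_1 = 1: 5/1  (≤ bound)
a_2 = 2: 14/3  (≤ bound)
a_3 = 4: 61/13  (> 3, stop)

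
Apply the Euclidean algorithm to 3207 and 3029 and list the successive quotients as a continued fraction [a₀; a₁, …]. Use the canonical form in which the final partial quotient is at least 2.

[1; 17, 59, 3]

⌊3207/3029⌋ = 1, remainder 178
⌊3029/178⌋ = 17, remainder 3
⌊178/3⌋ = 59, remainder 1
⌊3/1⌋ = 3, remainder 0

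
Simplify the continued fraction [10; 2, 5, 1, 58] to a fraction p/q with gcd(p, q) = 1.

Work from the innermost term outward:
Start with 58.
1 + 1/(58/1) = 1 + 1/58 = 59/58
5 + 1/(59/58) = 5 + 58/59 = 353/59
2 + 1/(353/59) = 2 + 59/353 = 765/353
10 + 1/(765/353) = 10 + 353/765 = 8003/765

8003/765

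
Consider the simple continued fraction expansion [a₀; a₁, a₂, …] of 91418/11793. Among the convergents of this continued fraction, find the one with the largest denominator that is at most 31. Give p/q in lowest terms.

List convergents until the denominator exceeds the bound:
a_0 = 7: 7/1  (≤ bound)
a_1 = 1: 8/1  (≤ bound)
a_2 = 3: 31/4  (≤ bound)
a_3 = 32: 1000/129  (> 31, stop)

31/4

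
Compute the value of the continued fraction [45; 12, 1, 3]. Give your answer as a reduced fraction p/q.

2299/51

Starting at the tail and folding back:
Start with 3.
1 + 1/(3/1) = 1 + 1/3 = 4/3
12 + 1/(4/3) = 12 + 3/4 = 51/4
45 + 1/(51/4) = 45 + 4/51 = 2299/51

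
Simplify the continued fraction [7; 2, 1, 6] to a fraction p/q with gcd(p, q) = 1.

Start with 6.
1 + 1/(6/1) = 1 + 1/6 = 7/6
2 + 1/(7/6) = 2 + 6/7 = 20/7
7 + 1/(20/7) = 7 + 7/20 = 147/20

147/20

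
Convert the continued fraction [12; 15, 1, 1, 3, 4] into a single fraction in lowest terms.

Build up convergents one term at a time:
a_0 = 12: 12/1
a_1 = 15: 181/15
a_2 = 1: 193/16
a_3 = 1: 374/31
a_4 = 3: 1315/109
a_5 = 4: 5634/467

5634/467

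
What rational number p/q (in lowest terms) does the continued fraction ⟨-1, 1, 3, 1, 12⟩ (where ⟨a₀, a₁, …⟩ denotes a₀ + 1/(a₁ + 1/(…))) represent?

-13/64

Start with 12.
1 + 1/(12/1) = 1 + 1/12 = 13/12
3 + 1/(13/12) = 3 + 12/13 = 51/13
1 + 1/(51/13) = 1 + 13/51 = 64/51
-1 + 1/(64/51) = -1 + 51/64 = -13/64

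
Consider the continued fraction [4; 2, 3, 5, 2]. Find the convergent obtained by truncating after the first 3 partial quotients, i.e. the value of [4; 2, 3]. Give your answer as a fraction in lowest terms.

Starting at the tail and folding back:
Start with 3.
2 + 1/(3/1) = 2 + 1/3 = 7/3
4 + 1/(7/3) = 4 + 3/7 = 31/7

31/7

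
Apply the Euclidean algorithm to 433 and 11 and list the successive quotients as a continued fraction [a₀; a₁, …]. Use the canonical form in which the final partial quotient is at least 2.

Apply division with remainder until the remainder is 0:
433 = 39·11 + 4, so a_0 = 39
11 = 2·4 + 3, so a_1 = 2
4 = 1·3 + 1, so a_2 = 1
3 = 3·1 + 0, so a_3 = 3

[39; 2, 1, 3]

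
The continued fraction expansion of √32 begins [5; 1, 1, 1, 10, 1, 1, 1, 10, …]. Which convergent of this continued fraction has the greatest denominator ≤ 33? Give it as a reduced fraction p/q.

a_0 = 5: 5/1  (≤ bound)
a_1 = 1: 6/1  (≤ bound)
a_2 = 1: 11/2  (≤ bound)
a_3 = 1: 17/3  (≤ bound)
a_4 = 10: 181/32  (≤ bound)
a_5 = 1: 198/35  (> 33, stop)

181/32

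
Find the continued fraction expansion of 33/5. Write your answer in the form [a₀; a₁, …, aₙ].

Run the Euclidean algorithm, recording each quotient:
33 ÷ 5 → quotient 6, remainder 3
5 ÷ 3 → quotient 1, remainder 2
3 ÷ 2 → quotient 1, remainder 1
2 ÷ 1 → quotient 2, remainder 0

[6; 1, 1, 2]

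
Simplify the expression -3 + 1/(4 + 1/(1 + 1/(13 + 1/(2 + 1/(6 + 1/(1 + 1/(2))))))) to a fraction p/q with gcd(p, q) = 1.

Work from the innermost term outward:
Start with 2.
1 + 1/(2/1) = 1 + 1/2 = 3/2
6 + 1/(3/2) = 6 + 2/3 = 20/3
2 + 1/(20/3) = 2 + 3/20 = 43/20
13 + 1/(43/20) = 13 + 20/43 = 579/43
1 + 1/(579/43) = 1 + 43/579 = 622/579
4 + 1/(622/579) = 4 + 579/622 = 3067/622
-3 + 1/(3067/622) = -3 + 622/3067 = -8579/3067

-8579/3067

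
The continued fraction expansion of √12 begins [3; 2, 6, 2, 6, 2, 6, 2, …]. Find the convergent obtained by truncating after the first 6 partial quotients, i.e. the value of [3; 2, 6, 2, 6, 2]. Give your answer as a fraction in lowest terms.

Work from the innermost term outward:
Start with 2.
6 + 1/(2/1) = 6 + 1/2 = 13/2
2 + 1/(13/2) = 2 + 2/13 = 28/13
6 + 1/(28/13) = 6 + 13/28 = 181/28
2 + 1/(181/28) = 2 + 28/181 = 390/181
3 + 1/(390/181) = 3 + 181/390 = 1351/390

1351/390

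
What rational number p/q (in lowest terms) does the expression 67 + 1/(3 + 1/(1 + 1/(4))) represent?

Start with 4.
1 + 1/(4/1) = 1 + 1/4 = 5/4
3 + 1/(5/4) = 3 + 4/5 = 19/5
67 + 1/(19/5) = 67 + 5/19 = 1278/19

1278/19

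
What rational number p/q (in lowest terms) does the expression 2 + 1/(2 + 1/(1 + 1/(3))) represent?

Compute successive convergents:
a_0 = 2: 2/1
a_1 = 2: 5/2
a_2 = 1: 7/3
a_3 = 3: 26/11

26/11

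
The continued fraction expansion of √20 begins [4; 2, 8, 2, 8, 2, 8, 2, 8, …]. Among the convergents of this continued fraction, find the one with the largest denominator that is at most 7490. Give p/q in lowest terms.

24476/5473

a_0 = 4: 4/1  (≤ bound)
a_1 = 2: 9/2  (≤ bound)
a_2 = 8: 76/17  (≤ bound)
a_3 = 2: 161/36  (≤ bound)
a_4 = 8: 1364/305  (≤ bound)
a_5 = 2: 2889/646  (≤ bound)
a_6 = 8: 24476/5473  (≤ bound)
a_7 = 2: 51841/11592  (> 7490, stop)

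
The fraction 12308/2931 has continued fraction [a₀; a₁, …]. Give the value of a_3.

11

12308 = 4·2931 + 584, so a_0 = 4
2931 = 5·584 + 11, so a_1 = 5
584 = 53·11 + 1, so a_2 = 53
11 = 11·1 + 0, so a_3 = 11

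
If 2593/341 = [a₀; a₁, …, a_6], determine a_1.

⌊2593/341⌋ = 7, remainder 206
⌊341/206⌋ = 1, remainder 135

1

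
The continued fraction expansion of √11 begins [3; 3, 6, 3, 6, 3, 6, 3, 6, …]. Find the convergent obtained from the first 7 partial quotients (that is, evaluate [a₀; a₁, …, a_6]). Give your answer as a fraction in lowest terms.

25077/7561

Use the convergent recurrence hₖ = aₖ·hₖ₋₁ + hₖ₋₂ (and likewise for the denominators kₖ):
a_0 = 3: 3/1
a_1 = 3: 10/3
a_2 = 6: 63/19
a_3 = 3: 199/60
a_4 = 6: 1257/379
a_5 = 3: 3970/1197
a_6 = 6: 25077/7561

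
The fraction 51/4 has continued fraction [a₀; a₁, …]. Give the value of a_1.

Repeatedly divide and take the remainder:
⌊51/4⌋ = 12, remainder 3
⌊4/3⌋ = 1, remainder 1

1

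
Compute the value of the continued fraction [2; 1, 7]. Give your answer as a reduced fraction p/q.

23/8

a_0 = 2: 2/1
a_1 = 1: 3/1
a_2 = 7: 23/8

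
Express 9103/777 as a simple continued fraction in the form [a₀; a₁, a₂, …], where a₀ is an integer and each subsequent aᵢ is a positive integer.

Run the Euclidean algorithm, recording each quotient:
9103 ÷ 777 → quotient 11, remainder 556
777 ÷ 556 → quotient 1, remainder 221
556 ÷ 221 → quotient 2, remainder 114
221 ÷ 114 → quotient 1, remainder 107
114 ÷ 107 → quotient 1, remainder 7
107 ÷ 7 → quotient 15, remainder 2
7 ÷ 2 → quotient 3, remainder 1
2 ÷ 1 → quotient 2, remainder 0

[11; 1, 2, 1, 1, 15, 3, 2]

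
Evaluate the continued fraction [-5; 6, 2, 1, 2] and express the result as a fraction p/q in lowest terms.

Start with 2.
1 + 1/(2/1) = 1 + 1/2 = 3/2
2 + 1/(3/2) = 2 + 2/3 = 8/3
6 + 1/(8/3) = 6 + 3/8 = 51/8
-5 + 1/(51/8) = -5 + 8/51 = -247/51

-247/51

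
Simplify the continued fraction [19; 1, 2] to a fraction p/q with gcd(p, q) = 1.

59/3

Build up convergents one term at a time:
a_0 = 19: 19/1
a_1 = 1: 20/1
a_2 = 2: 59/3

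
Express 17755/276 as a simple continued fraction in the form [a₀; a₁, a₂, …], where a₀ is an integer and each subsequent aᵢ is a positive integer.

[64; 3, 30, 3]

⌊17755/276⌋ = 64, remainder 91
⌊276/91⌋ = 3, remainder 3
⌊91/3⌋ = 30, remainder 1
⌊3/1⌋ = 3, remainder 0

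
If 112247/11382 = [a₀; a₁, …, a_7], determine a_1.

112247 ÷ 11382 → quotient 9, remainder 9809
11382 ÷ 9809 → quotient 1, remainder 1573

1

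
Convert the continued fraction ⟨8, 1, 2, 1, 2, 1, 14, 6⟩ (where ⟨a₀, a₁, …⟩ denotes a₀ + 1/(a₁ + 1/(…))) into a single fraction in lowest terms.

11711/1341

a_0 = 8: 8/1
a_1 = 1: 9/1
a_2 = 2: 26/3
a_3 = 1: 35/4
a_4 = 2: 96/11
a_5 = 1: 131/15
a_6 = 14: 1930/221
a_7 = 6: 11711/1341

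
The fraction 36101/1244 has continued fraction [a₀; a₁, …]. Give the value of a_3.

Repeatedly divide and take the remainder:
36101 ÷ 1244 → quotient 29, remainder 25
1244 ÷ 25 → quotient 49, remainder 19
25 ÷ 19 → quotient 1, remainder 6
19 ÷ 6 → quotient 3, remainder 1

3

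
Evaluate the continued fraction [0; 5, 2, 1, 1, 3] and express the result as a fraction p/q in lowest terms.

18/97

Collapse the nested fraction from the inside out:
Start with 3.
1 + 1/(3/1) = 1 + 1/3 = 4/3
1 + 1/(4/3) = 1 + 3/4 = 7/4
2 + 1/(7/4) = 2 + 4/7 = 18/7
5 + 1/(18/7) = 5 + 7/18 = 97/18
0 + 1/(97/18) = 0 + 18/97 = 18/97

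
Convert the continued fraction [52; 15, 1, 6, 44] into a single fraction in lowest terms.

255109/4900

Start with 44.
6 + 1/(44/1) = 6 + 1/44 = 265/44
1 + 1/(265/44) = 1 + 44/265 = 309/265
15 + 1/(309/265) = 15 + 265/309 = 4900/309
52 + 1/(4900/309) = 52 + 309/4900 = 255109/4900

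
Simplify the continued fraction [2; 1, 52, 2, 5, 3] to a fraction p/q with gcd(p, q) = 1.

5578/1871

Start with 3.
5 + 1/(3/1) = 5 + 1/3 = 16/3
2 + 1/(16/3) = 2 + 3/16 = 35/16
52 + 1/(35/16) = 52 + 16/35 = 1836/35
1 + 1/(1836/35) = 1 + 35/1836 = 1871/1836
2 + 1/(1871/1836) = 2 + 1836/1871 = 5578/1871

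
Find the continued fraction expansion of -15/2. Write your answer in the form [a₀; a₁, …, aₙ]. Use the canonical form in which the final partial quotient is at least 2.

[-8; 2]

⌊-15/2⌋ = -8, remainder 1
⌊2/1⌋ = 2, remainder 0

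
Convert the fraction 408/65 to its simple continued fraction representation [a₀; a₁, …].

⌊408/65⌋ = 6, remainder 18
⌊65/18⌋ = 3, remainder 11
⌊18/11⌋ = 1, remainder 7
⌊11/7⌋ = 1, remainder 4
⌊7/4⌋ = 1, remainder 3
⌊4/3⌋ = 1, remainder 1
⌊3/1⌋ = 3, remainder 0

[6; 3, 1, 1, 1, 1, 3]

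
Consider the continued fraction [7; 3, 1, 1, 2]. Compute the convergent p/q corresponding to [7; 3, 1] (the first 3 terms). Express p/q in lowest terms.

Work from the innermost term outward:
Start with 1.
3 + 1/(1/1) = 3 + 1/1 = 4/1
7 + 1/(4/1) = 7 + 1/4 = 29/4

29/4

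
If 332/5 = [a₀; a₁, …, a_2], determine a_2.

2

332 = 66·5 + 2, so a_0 = 66
5 = 2·2 + 1, so a_1 = 2
2 = 2·1 + 0, so a_2 = 2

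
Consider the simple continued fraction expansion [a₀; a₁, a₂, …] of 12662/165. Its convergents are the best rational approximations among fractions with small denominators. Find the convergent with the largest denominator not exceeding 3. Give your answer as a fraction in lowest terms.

List convergents until the denominator exceeds the bound:
a_0 = 76: 76/1  (≤ bound)
a_1 = 1: 77/1  (≤ bound)
a_2 = 2: 230/3  (≤ bound)
a_3 = 1: 307/4  (> 3, stop)

230/3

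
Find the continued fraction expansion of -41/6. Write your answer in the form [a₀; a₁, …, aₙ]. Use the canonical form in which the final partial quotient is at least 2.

[-7; 6]

Repeatedly divide and take the remainder:
-41 ÷ 6 → quotient -7, remainder 1
6 ÷ 1 → quotient 6, remainder 0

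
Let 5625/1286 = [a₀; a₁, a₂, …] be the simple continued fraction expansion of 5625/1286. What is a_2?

⌊5625/1286⌋ = 4, remainder 481
⌊1286/481⌋ = 2, remainder 324
⌊481/324⌋ = 1, remainder 157

1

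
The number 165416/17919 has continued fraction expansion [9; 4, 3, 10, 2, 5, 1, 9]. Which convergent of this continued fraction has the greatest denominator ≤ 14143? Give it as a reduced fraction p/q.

16801/1820

List convergents until the denominator exceeds the bound:
a_0 = 9: 9/1  (≤ bound)
a_1 = 4: 37/4  (≤ bound)
a_2 = 3: 120/13  (≤ bound)
a_3 = 10: 1237/134  (≤ bound)
a_4 = 2: 2594/281  (≤ bound)
a_5 = 5: 14207/1539  (≤ bound)
a_6 = 1: 16801/1820  (≤ bound)
a_7 = 9: 165416/17919  (> 14143, stop)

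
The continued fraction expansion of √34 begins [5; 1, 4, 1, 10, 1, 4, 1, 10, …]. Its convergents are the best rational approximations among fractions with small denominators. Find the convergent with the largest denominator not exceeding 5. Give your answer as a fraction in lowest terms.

List convergents until the denominator exceeds the bound:
a_0 = 5: 5/1  (≤ bound)
a_1 = 1: 6/1  (≤ bound)
a_2 = 4: 29/5  (≤ bound)
a_3 = 1: 35/6  (> 5, stop)

29/5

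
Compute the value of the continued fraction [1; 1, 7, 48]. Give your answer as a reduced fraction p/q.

Work from the innermost term outward:
Start with 48.
7 + 1/(48/1) = 7 + 1/48 = 337/48
1 + 1/(337/48) = 1 + 48/337 = 385/337
1 + 1/(385/337) = 1 + 337/385 = 722/385

722/385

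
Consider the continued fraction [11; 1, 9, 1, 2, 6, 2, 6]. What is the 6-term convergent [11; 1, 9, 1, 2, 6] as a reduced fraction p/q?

2417/203

Start with 6.
2 + 1/(6/1) = 2 + 1/6 = 13/6
1 + 1/(13/6) = 1 + 6/13 = 19/13
9 + 1/(19/13) = 9 + 13/19 = 184/19
1 + 1/(184/19) = 1 + 19/184 = 203/184
11 + 1/(203/184) = 11 + 184/203 = 2417/203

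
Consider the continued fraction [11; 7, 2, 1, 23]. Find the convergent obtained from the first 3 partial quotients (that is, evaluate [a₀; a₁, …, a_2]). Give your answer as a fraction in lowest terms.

Start with 2.
7 + 1/(2/1) = 7 + 1/2 = 15/2
11 + 1/(15/2) = 11 + 2/15 = 167/15

167/15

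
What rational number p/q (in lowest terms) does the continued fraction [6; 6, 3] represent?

117/19

Start with 3.
6 + 1/(3/1) = 6 + 1/3 = 19/3
6 + 1/(19/3) = 6 + 3/19 = 117/19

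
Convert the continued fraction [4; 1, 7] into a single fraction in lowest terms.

Use the convergent recurrence hₖ = aₖ·hₖ₋₁ + hₖ₋₂ (and likewise for the denominators kₖ):
a_0 = 4: 4/1
a_1 = 1: 5/1
a_2 = 7: 39/8

39/8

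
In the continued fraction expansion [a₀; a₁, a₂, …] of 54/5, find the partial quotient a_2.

Run the Euclidean algorithm, recording each quotient:
⌊54/5⌋ = 10, remainder 4
⌊5/4⌋ = 1, remainder 1
⌊4/1⌋ = 4, remainder 0

4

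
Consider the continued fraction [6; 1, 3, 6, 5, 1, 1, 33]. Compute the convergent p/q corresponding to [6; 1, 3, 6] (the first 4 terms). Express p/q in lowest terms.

169/25

Use the convergent recurrence hₖ = aₖ·hₖ₋₁ + hₖ₋₂ (and likewise for the denominators kₖ):
a_0 = 6: 6/1
a_1 = 1: 7/1
a_2 = 3: 27/4
a_3 = 6: 169/25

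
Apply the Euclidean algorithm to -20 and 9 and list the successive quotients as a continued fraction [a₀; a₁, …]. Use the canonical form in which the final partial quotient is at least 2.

⌊-20/9⌋ = -3, remainder 7
⌊9/7⌋ = 1, remainder 2
⌊7/2⌋ = 3, remainder 1
⌊2/1⌋ = 2, remainder 0

[-3; 1, 3, 2]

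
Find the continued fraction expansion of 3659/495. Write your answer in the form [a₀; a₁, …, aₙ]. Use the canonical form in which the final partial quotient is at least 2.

[7; 2, 1, 1, 4, 2, 1, 6]

3659 = 7·495 + 194, so a_0 = 7
495 = 2·194 + 107, so a_1 = 2
194 = 1·107 + 87, so a_2 = 1
107 = 1·87 + 20, so a_3 = 1
87 = 4·20 + 7, so a_4 = 4
20 = 2·7 + 6, so a_5 = 2
7 = 1·6 + 1, so a_6 = 1
6 = 6·1 + 0, so a_7 = 6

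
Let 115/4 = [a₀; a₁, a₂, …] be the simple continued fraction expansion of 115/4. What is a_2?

3

115 = 28·4 + 3, so a_0 = 28
4 = 1·3 + 1, so a_1 = 1
3 = 3·1 + 0, so a_2 = 3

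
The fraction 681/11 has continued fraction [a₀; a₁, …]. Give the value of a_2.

Apply division with remainder until the remainder is 0:
681 ÷ 11 → quotient 61, remainder 10
11 ÷ 10 → quotient 1, remainder 1
10 ÷ 1 → quotient 10, remainder 0

10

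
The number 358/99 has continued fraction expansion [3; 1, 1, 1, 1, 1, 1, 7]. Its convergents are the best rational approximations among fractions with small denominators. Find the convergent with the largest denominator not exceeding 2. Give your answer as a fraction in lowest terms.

7/2

a_0 = 3: 3/1  (≤ bound)
a_1 = 1: 4/1  (≤ bound)
a_2 = 1: 7/2  (≤ bound)
a_3 = 1: 11/3  (> 2, stop)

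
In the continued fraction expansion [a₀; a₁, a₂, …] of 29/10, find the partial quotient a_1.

1

29 ÷ 10 → quotient 2, remainder 9
10 ÷ 9 → quotient 1, remainder 1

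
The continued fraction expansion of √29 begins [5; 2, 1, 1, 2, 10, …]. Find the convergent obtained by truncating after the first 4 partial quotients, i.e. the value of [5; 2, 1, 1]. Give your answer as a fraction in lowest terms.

a_0 = 5: 5/1
a_1 = 2: 11/2
a_2 = 1: 16/3
a_3 = 1: 27/5

27/5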